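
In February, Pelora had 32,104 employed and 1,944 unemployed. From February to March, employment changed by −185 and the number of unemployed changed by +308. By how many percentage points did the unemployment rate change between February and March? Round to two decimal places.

The unemployment rate changed by +0.88 percentage points.

February: labor force = 32,104 + 1,944 = 34,048; u = 1,944/34,048 = 5.71%.
March: labor force = 31,919 + 2,252 = 34,171; u = 2,252/34,171 = 6.59%.
Change = 6.59% − 5.71% = +0.88 pp.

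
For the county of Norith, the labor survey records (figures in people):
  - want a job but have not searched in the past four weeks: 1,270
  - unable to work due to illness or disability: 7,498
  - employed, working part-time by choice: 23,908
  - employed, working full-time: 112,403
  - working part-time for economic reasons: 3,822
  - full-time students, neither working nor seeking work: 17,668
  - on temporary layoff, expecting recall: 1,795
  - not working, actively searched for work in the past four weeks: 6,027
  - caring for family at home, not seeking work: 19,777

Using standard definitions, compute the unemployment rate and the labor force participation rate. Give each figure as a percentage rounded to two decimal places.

Employed = 23,908 + 112,403 + 3,822 = 140,133 (anyone who worked, including part-time for economic reasons, counts as employed).
Unemployed = 1,795 + 6,027 = 7,822 (jobless and actively searching, or on temporary layoff).
Labor force = 140,133 + 7,822 = 147,955.
Not in labor force = 1,270 + 7,498 + 17,668 + 19,777 = 46,213 (those not working and not actively searching are outside the labor force — including those who want a job but have given up searching).
Civilian working-age population = 147,955 + 46,213 = 194,168.
Unemployment rate = 7,822 / 147,955 = 5.29%.
Labor force participation rate = 147,955 / 194,168 = 76.20%.

Unemployment rate ≈ 5.29%; labor force participation rate ≈ 76.20%.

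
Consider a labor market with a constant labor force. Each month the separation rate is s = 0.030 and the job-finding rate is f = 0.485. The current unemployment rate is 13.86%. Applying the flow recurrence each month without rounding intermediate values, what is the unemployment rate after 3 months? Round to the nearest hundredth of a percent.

Unemployment rate after three months ≈ 6.74%.

With a fixed labor force, u_{t+1} = u_t + s·(1−u_t) − f·u_t = u_t·(1−s−f) + s.
Here 1−s−f = 0.485 and s = 0.030.
u_1 = 0.138600 × 0.485 + 0.030 = 0.097221.
u_2 = 0.097221 × 0.485 + 0.030 = 0.077152.
u_3 = 0.077152 × 0.485 + 0.030 = 0.067419.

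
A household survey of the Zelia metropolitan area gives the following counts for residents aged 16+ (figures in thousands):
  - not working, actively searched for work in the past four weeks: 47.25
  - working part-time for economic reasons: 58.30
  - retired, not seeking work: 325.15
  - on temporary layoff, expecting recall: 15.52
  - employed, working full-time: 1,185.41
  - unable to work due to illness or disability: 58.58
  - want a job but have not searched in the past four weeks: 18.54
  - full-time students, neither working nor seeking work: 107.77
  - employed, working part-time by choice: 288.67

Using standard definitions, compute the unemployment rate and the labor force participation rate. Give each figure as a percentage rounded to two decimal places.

Unemployment rate ≈ 3.94%; labor force participation rate ≈ 75.77%.

Employed = 58.30 + 1,185.41 + 288.67 = 1,532.38 thousand (anyone who worked, including part-time for economic reasons, counts as employed).
Unemployed = 47.25 + 15.52 = 62.77 thousand (jobless and actively searching, or on temporary layoff).
Labor force = 1,532.38 + 62.77 = 1,595.15 thousand.
Not in labor force = 325.15 + 58.58 + 18.54 + 107.77 = 510.04 thousand (those not working and not actively searching are outside the labor force — including those who want a job but have given up searching).
Civilian working-age population = 1,595.15 + 510.04 = 2,105.19 thousand.
Unemployment rate = 62.77 / 1,595.15 = 3.94%.
Labor force participation rate = 1,595.15 / 2,105.19 = 75.77%.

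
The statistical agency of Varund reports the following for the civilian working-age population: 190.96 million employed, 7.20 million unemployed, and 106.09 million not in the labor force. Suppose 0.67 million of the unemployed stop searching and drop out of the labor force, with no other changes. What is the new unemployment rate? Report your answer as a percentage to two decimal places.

Initially, labor force = 190.96 + 7.20 = 198.16 million, so u = 7.20/198.16 = 3.63%.
After the change, unemployed and labor force both fall by 0.67 → E = 190.96, U = 6.53, labor force = 197.49 million.
New unemployment rate = 6.53 / 197.49 = 3.31%.

New unemployment rate ≈ 3.31%.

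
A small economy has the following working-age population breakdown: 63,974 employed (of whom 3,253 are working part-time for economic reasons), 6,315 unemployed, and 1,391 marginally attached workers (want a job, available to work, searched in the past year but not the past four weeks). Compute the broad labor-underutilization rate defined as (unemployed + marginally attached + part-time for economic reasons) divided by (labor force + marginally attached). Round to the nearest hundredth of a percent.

Broad underutilization rate ≈ 15.29%.

Labor force = 63,974 + 6,315 = 70,289.
Numerator = 6,315 + 1,391 + 3,253 = 10,959.
Denominator = 70,289 + 1,391 = 71,680.
Broad rate = 10,959 / 71,680 = 15.29%.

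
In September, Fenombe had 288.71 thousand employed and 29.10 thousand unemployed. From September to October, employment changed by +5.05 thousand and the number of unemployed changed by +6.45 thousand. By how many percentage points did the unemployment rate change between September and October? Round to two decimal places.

September: labor force = 288.71 + 29.10 = 317.81; u = 29.10/317.81 = 9.16%.
October: labor force = 293.76 + 35.55 = 329.31; u = 35.55/329.31 = 10.80%.
Change = 10.80% − 9.16% = +1.64 pp.

The unemployment rate changed by +1.64 percentage points.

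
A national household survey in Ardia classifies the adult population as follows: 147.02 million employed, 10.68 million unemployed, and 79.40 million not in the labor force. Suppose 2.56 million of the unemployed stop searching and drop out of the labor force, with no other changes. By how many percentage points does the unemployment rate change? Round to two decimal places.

Initially, labor force = 147.02 + 10.68 = 157.70 million, so u = 10.68/157.70 = 6.77%.
After the change, unemployed and labor force both fall by 2.56 → E = 147.02, U = 8.12, labor force = 155.14 million.
New unemployment rate = 8.12 / 155.14 = 5.23%.
Change = 5.23% − 6.77% = −1.54 percentage points.

The unemployment rate changes by −1.54 percentage points.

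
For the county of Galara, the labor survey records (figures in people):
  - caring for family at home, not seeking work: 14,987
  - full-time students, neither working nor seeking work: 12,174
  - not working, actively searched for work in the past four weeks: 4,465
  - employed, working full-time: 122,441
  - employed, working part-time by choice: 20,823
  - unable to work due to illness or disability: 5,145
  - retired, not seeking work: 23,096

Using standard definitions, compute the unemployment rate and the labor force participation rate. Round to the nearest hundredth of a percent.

Employed = 122,441 + 20,823 = 143,264.
Unemployed = 4,465.
Labor force = 143,264 + 4,465 = 147,729.
Not in labor force = 14,987 + 12,174 + 5,145 + 23,096 = 55,402 (those not working and not actively searching are outside the labor force).
Civilian working-age population = 147,729 + 55,402 = 203,131.
Unemployment rate = 4,465 / 147,729 = 3.02%.
Labor force participation rate = 147,729 / 203,131 = 72.73%.

Unemployment rate ≈ 3.02%; labor force participation rate ≈ 72.73%.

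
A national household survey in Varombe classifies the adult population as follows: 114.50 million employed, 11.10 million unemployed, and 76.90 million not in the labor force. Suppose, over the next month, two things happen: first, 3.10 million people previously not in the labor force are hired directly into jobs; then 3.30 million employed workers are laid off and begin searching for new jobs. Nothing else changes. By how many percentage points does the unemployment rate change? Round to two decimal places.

Initially, labor force = 114.50 + 11.10 = 125.60 million, so u = 11.10/125.60 = 8.84%.
After the first change, employed and labor force both rise by 3.10; unemployed unchanged → E = 117.60, U = 11.10, labor force = 128.70 million.
After the second change, employed falls and unemployed rises by 3.30; labor force unchanged → E = 114.30, U = 14.40, labor force = 128.70 million.
New unemployment rate = 14.40 / 128.70 = 11.19%.
Change = 11.19% − 8.84% = +2.35 percentage points.

The unemployment rate changes by +2.35 percentage points.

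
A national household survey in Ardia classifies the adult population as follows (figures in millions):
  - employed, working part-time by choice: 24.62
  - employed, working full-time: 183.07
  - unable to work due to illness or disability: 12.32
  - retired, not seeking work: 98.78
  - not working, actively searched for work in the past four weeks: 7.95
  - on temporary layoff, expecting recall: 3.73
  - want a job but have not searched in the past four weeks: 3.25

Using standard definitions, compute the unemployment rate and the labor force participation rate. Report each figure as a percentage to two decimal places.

Unemployment rate ≈ 5.32%; labor force participation rate ≈ 65.73%.

Employed = 24.62 + 183.07 = 207.69 million.
Unemployed = 7.95 + 3.73 = 11.68 million (jobless and actively searching, or on temporary layoff).
Labor force = 207.69 + 11.68 = 219.37 million.
Not in labor force = 12.32 + 98.78 + 3.25 = 114.35 million (those not working and not actively searching are outside the labor force — including those who want a job but have given up searching).
Civilian working-age population = 219.37 + 114.35 = 333.72 million.
Unemployment rate = 11.68 / 219.37 = 5.32%.
Labor force participation rate = 219.37 / 333.72 = 65.73%.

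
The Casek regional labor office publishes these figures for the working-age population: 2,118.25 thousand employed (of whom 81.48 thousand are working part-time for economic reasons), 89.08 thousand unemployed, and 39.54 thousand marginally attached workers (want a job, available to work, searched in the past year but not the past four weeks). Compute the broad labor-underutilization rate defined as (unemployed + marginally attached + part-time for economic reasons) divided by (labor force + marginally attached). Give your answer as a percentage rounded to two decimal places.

Broad underutilization rate ≈ 9.35%.

Labor force = 2,118.25 + 89.08 = 2,207.33 thousand.
Numerator = 89.08 + 39.54 + 81.48 = 210.10 thousand.
Denominator = 2,207.33 + 39.54 = 2,246.87 thousand.
Broad rate = 210.10 / 2,246.87 = 9.35%.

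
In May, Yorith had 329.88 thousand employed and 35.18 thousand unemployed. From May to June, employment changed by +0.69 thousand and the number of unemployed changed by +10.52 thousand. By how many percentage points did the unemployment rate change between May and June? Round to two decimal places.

The unemployment rate changed by +2.51 percentage points.

May: labor force = 329.88 + 35.18 = 365.06; u = 35.18/365.06 = 9.64%.
June: labor force = 330.57 + 45.70 = 376.27; u = 45.70/376.27 = 12.15%.
Change = 12.15% − 9.64% = +2.51 pp.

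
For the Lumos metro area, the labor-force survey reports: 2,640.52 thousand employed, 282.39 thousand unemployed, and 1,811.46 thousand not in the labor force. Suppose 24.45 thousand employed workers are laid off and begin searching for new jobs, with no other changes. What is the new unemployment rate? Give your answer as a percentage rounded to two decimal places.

Initially, labor force = 2,640.52 + 282.39 = 2,922.91 thousand, so u = 282.39/2,922.91 = 9.66%.
After the change, employed falls and unemployed rises by 24.45; labor force unchanged → E = 2,616.07, U = 306.84, labor force = 2,922.91 thousand.
New unemployment rate = 306.84 / 2,922.91 = 10.50%.

New unemployment rate ≈ 10.50%.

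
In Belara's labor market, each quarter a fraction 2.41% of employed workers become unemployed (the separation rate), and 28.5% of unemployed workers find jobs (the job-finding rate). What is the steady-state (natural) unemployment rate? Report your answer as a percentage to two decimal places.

Steady-state unemployment rate ≈ 7.80%.

At steady state the flows balance: s·E = f·U, so U/(E+U) = s/(s+f).
u* = 2.41 / (2.41 + 28.5) = 2.41 / 30.91 = 7.80%.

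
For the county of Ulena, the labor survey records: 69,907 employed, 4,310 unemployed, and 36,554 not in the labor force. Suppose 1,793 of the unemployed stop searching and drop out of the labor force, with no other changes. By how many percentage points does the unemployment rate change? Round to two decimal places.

Initially, labor force = 69,907 + 4,310 = 74,217, so u = 4,310/74,217 = 5.81%.
After the change, unemployed and labor force both fall by 1,793 → E = 69,907, U = 2,517, labor force = 72,424.
New unemployment rate = 2,517 / 72,424 = 3.48%.
Change = 3.48% − 5.81% = −2.33 percentage points.

The unemployment rate changes by −2.33 percentage points.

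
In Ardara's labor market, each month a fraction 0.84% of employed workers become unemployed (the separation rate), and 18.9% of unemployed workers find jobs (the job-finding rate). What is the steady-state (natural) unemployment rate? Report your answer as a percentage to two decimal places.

Steady-state unemployment rate ≈ 4.26%.

At steady state the flows balance: s·E = f·U, so U/(E+U) = s/(s+f).
u* = 0.84 / (0.84 + 18.9) = 0.84 / 19.74 = 4.26%.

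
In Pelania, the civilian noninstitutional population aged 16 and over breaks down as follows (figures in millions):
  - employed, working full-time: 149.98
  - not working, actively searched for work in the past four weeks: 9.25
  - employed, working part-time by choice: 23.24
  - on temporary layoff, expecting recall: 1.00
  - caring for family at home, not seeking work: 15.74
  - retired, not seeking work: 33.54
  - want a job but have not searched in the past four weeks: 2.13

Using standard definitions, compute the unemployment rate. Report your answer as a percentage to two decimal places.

Unemployment rate ≈ 5.59%.

Employed = 149.98 + 23.24 = 173.22 million.
Unemployed = 9.25 + 1.00 = 10.25 million (jobless and actively searching, or on temporary layoff).
Labor force = 173.22 + 10.25 = 183.47 million.
Unemployment rate = 10.25 / 183.47 = 5.59%.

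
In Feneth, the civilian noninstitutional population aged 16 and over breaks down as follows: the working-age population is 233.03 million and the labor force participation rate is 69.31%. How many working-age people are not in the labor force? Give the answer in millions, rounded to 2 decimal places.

About 71.52 million are not in the labor force.

Share not in the labor force = 1 − 0.6931 = 0.3069.
Not in labor force = 0.3069 × 233.03 ≈ 71.52 million.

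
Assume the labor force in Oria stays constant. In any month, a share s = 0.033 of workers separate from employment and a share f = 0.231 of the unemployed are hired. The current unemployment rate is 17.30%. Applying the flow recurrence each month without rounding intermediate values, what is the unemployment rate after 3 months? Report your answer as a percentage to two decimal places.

Unemployment rate after three months ≈ 14.41%.

With a fixed labor force, u_{t+1} = u_t + s·(1−u_t) − f·u_t = u_t·(1−s−f) + s.
Here 1−s−f = 0.736 and s = 0.033.
u_1 = 0.173000 × 0.736 + 0.033 = 0.160328.
u_2 = 0.160328 × 0.736 + 0.033 = 0.151001.
u_3 = 0.151001 × 0.736 + 0.033 = 0.144137.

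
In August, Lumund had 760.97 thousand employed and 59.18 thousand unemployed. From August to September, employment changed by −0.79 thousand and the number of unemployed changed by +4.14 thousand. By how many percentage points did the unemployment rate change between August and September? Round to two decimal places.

August: labor force = 760.97 + 59.18 = 820.15; u = 59.18/820.15 = 7.22%.
September: labor force = 760.18 + 63.32 = 823.50; u = 63.32/823.50 = 7.69%.
Change = 7.69% − 7.22% = +0.47 pp.

The unemployment rate changed by +0.47 percentage points.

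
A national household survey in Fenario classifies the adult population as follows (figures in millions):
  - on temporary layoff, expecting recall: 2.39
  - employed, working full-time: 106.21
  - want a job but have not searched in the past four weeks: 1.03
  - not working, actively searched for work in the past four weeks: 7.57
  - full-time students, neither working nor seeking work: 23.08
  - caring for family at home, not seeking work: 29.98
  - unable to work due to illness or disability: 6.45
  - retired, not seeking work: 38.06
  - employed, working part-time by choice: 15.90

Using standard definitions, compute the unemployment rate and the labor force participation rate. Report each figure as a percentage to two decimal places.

Employed = 106.21 + 15.90 = 122.11 million.
Unemployed = 2.39 + 7.57 = 9.96 million (jobless and actively searching, or on temporary layoff).
Labor force = 122.11 + 9.96 = 132.07 million.
Not in labor force = 1.03 + 23.08 + 29.98 + 6.45 + 38.06 = 98.60 million (those not working and not actively searching are outside the labor force — including those who want a job but have given up searching).
Civilian working-age population = 132.07 + 98.60 = 230.67 million.
Unemployment rate = 9.96 / 132.07 = 7.54%.
Labor force participation rate = 132.07 / 230.67 = 57.25%.

Unemployment rate ≈ 7.54%; labor force participation rate ≈ 57.25%.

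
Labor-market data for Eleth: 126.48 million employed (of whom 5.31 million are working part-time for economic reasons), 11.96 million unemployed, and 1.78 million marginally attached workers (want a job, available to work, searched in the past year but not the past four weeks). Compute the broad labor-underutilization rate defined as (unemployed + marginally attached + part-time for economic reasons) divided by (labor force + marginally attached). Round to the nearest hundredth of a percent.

Broad underutilization rate ≈ 13.59%.

Labor force = 126.48 + 11.96 = 138.44 million.
Numerator = 11.96 + 1.78 + 5.31 = 19.05 million.
Denominator = 138.44 + 1.78 = 140.22 million.
Broad rate = 19.05 / 140.22 = 13.59%.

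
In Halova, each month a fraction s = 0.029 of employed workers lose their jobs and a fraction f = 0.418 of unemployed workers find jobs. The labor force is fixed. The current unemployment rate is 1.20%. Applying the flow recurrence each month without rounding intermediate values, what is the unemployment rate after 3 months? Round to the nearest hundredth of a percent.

With a fixed labor force, u_{t+1} = u_t + s·(1−u_t) − f·u_t = u_t·(1−s−f) + s.
Here 1−s−f = 0.553 and s = 0.029.
u_1 = 0.012000 × 0.553 + 0.029 = 0.035636.
u_2 = 0.035636 × 0.553 + 0.029 = 0.048707.
u_3 = 0.048707 × 0.553 + 0.029 = 0.055935.

Unemployment rate after three months ≈ 5.59%.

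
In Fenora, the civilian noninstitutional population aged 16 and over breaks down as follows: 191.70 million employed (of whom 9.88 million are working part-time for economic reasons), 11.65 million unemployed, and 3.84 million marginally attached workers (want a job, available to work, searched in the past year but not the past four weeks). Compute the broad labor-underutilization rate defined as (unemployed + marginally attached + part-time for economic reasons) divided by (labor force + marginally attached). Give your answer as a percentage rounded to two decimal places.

Labor force = 191.70 + 11.65 = 203.35 million.
Numerator = 11.65 + 3.84 + 9.88 = 25.37 million.
Denominator = 203.35 + 3.84 = 207.19 million.
Broad rate = 25.37 / 207.19 = 12.24%.

Broad underutilization rate ≈ 12.24%.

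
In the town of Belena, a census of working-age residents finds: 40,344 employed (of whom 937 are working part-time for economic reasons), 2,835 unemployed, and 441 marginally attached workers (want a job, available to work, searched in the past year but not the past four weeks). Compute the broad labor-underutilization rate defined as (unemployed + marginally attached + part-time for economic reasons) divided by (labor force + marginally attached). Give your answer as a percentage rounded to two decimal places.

Labor force = 40,344 + 2,835 = 43,179.
Numerator = 2,835 + 441 + 937 = 4,213.
Denominator = 43,179 + 441 = 43,620.
Broad rate = 4,213 / 43,620 = 9.66%.

Broad underutilization rate ≈ 9.66%.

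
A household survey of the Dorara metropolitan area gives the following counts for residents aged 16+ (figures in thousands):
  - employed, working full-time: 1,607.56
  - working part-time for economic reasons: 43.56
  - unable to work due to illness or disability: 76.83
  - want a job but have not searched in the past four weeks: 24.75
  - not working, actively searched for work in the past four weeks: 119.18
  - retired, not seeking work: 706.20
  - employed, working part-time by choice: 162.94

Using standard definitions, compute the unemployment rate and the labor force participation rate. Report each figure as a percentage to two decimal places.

Employed = 1,607.56 + 43.56 + 162.94 = 1,814.06 thousand (anyone who worked, including part-time for economic reasons, counts as employed).
Unemployed = 119.18 thousand.
Labor force = 1,814.06 + 119.18 = 1,933.24 thousand.
Not in labor force = 76.83 + 24.75 + 706.20 = 807.78 thousand (those not working and not actively searching are outside the labor force — including those who want a job but have given up searching).
Civilian working-age population = 1,933.24 + 807.78 = 2,741.02 thousand.
Unemployment rate = 119.18 / 1,933.24 = 6.16%.
Labor force participation rate = 1,933.24 / 2,741.02 = 70.53%.

Unemployment rate ≈ 6.16%; labor force participation rate ≈ 70.53%.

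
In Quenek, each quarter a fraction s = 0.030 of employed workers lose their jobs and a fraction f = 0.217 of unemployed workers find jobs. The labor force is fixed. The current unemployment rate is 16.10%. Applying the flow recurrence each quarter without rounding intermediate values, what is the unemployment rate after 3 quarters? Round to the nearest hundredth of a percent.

Unemployment rate after three quarters ≈ 13.83%.

With a fixed labor force, u_{t+1} = u_t + s·(1−u_t) − f·u_t = u_t·(1−s−f) + s.
Here 1−s−f = 0.753 and s = 0.030.
u_1 = 0.161000 × 0.753 + 0.030 = 0.151233.
u_2 = 0.151233 × 0.753 + 0.030 = 0.143878.
u_3 = 0.143878 × 0.753 + 0.030 = 0.138340.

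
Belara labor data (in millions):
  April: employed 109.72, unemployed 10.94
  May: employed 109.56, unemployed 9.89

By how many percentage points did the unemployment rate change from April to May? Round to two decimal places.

April: labor force = 109.72 + 10.94 = 120.66; u = 10.94/120.66 = 9.07%.
May: labor force = 109.56 + 9.89 = 119.45; u = 9.89/119.45 = 8.28%.
Change = 8.28% − 9.07% = −0.79 pp.

The unemployment rate changed by −0.79 percentage points.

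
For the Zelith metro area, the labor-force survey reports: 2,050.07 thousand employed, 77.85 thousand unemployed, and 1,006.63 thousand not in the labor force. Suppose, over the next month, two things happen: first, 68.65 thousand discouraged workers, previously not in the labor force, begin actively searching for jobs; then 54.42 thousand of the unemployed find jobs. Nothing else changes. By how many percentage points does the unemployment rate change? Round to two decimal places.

Initially, labor force = 2,050.07 + 77.85 = 2,127.92 thousand, so u = 77.85/2,127.92 = 3.66%.
After the first change, unemployed and labor force both rise by 68.65 → E = 2,050.07, U = 146.50, labor force = 2,196.57 thousand.
After the second change, unemployed falls and employed rises by 54.42; labor force unchanged → E = 2,104.49, U = 92.08, labor force = 2,196.57 thousand.
New unemployment rate = 92.08 / 2,196.57 = 4.19%.
Change = 4.19% − 3.66% = +0.53 percentage points.

The unemployment rate changes by +0.53 percentage points.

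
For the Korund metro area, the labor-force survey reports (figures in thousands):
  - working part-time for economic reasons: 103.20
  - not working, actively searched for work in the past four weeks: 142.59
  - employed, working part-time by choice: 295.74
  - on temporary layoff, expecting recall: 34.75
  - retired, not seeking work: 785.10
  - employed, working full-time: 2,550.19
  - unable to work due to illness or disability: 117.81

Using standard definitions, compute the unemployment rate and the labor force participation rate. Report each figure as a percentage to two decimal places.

Unemployment rate ≈ 5.67%; labor force participation rate ≈ 77.59%.

Employed = 103.20 + 295.74 + 2,550.19 = 2,949.13 thousand (anyone who worked, including part-time for economic reasons, counts as employed).
Unemployed = 142.59 + 34.75 = 177.34 thousand (jobless and actively searching, or on temporary layoff).
Labor force = 2,949.13 + 177.34 = 3,126.47 thousand.
Not in labor force = 785.10 + 117.81 = 902.91 thousand (those not working and not actively searching are outside the labor force).
Civilian working-age population = 3,126.47 + 902.91 = 4,029.38 thousand.
Unemployment rate = 177.34 / 3,126.47 = 5.67%.
Labor force participation rate = 3,126.47 / 4,029.38 = 77.59%.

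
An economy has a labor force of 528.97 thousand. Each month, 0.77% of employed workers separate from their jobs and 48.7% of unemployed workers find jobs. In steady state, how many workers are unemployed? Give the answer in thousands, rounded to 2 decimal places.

Steady-state unemployment rate u* = s/(s+f) = 0.77/(0.77+48.7) = 0.015565.
Unemployed = u* × labor force = 0.015565 × 528.97 ≈ 8.23 thousand.

About 8.23 thousand are unemployed in steady state.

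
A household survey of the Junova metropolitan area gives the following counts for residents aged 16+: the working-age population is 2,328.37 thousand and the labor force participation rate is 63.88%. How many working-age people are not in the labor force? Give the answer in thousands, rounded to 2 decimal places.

Share not in the labor force = 1 − 0.6388 = 0.3612.
Not in labor force = 0.3612 × 2,328.37 ≈ 841.01 thousand.

About 841.01 thousand are not in the labor force.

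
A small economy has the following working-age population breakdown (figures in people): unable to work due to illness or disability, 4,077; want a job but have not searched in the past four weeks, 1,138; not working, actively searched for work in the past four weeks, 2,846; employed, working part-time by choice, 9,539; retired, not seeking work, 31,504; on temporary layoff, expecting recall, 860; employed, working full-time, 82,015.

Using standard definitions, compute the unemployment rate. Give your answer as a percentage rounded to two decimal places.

Unemployment rate ≈ 3.89%.

Employed = 9,539 + 82,015 = 91,554.
Unemployed = 2,846 + 860 = 3,706 (jobless and actively searching, or on temporary layoff).
Labor force = 91,554 + 3,706 = 95,260.
Unemployment rate = 3,706 / 95,260 = 3.89%.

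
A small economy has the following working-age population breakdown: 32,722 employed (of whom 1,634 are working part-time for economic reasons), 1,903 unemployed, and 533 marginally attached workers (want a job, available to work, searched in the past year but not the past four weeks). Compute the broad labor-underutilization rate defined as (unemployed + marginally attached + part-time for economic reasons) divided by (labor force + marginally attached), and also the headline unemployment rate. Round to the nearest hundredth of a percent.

Labor force = 32,722 + 1,903 = 34,625.
Numerator = 1,903 + 533 + 1,634 = 4,070.
Denominator = 34,625 + 533 = 35,158.
Broad rate = 4,070 / 35,158 = 11.58%.
Headline unemployment rate = 1,903 / 34,625 = 5.50%.

Broad underutilization rate ≈ 11.58%; headline unemployment rate ≈ 5.50%.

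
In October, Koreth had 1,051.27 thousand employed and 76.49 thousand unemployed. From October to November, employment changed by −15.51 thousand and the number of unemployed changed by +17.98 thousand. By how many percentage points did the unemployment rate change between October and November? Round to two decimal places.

The unemployment rate changed by +1.58 percentage points.

October: labor force = 1,051.27 + 76.49 = 1,127.76; u = 76.49/1,127.76 = 6.78%.
November: labor force = 1,035.76 + 94.47 = 1,130.23; u = 94.47/1,130.23 = 8.36%.
Change = 8.36% − 6.78% = +1.58 pp.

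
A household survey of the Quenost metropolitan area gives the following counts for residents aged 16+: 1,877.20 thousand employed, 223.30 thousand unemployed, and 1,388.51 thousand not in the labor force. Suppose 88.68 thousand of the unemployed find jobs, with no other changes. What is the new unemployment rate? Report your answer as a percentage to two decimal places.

New unemployment rate ≈ 6.41%.

Initially, labor force = 1,877.20 + 223.30 = 2,100.50 thousand, so u = 223.30/2,100.50 = 10.63%.
After the change, unemployed falls and employed rises by 88.68; labor force unchanged → E = 1,965.88, U = 134.62, labor force = 2,100.50 thousand.
New unemployment rate = 134.62 / 2,100.50 = 6.41%.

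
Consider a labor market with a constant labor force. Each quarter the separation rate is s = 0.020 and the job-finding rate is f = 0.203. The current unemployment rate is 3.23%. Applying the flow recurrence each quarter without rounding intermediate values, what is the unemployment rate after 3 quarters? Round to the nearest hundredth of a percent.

With a fixed labor force, u_{t+1} = u_t + s·(1−u_t) − f·u_t = u_t·(1−s−f) + s.
Here 1−s−f = 0.777 and s = 0.020.
u_1 = 0.032300 × 0.777 + 0.020 = 0.045097.
u_2 = 0.045097 × 0.777 + 0.020 = 0.055040.
u_3 = 0.055040 × 0.777 + 0.020 = 0.062766.

Unemployment rate after three quarters ≈ 6.28%.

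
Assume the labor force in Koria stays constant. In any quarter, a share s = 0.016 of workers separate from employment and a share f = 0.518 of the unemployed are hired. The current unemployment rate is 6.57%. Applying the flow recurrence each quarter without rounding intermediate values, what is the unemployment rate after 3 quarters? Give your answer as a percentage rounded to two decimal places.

Unemployment rate after three quarters ≈ 3.36%.

With a fixed labor force, u_{t+1} = u_t + s·(1−u_t) − f·u_t = u_t·(1−s−f) + s.
Here 1−s−f = 0.466 and s = 0.016.
u_1 = 0.065700 × 0.466 + 0.016 = 0.046616.
u_2 = 0.046616 × 0.466 + 0.016 = 0.037723.
u_3 = 0.037723 × 0.466 + 0.016 = 0.033579.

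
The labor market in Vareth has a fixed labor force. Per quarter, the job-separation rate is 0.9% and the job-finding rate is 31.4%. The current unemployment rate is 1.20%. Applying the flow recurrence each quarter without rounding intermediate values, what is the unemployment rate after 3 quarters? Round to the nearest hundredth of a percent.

With a fixed labor force, u_{t+1} = u_t + s·(1−u_t) − f·u_t = u_t·(1−s−f) + s.
Here 1−s−f = 0.677 and s = 0.009.
u_1 = 0.012000 × 0.677 + 0.009 = 0.017124.
u_2 = 0.017124 × 0.677 + 0.009 = 0.020593.
u_3 = 0.020593 × 0.677 + 0.009 = 0.022941.

Unemployment rate after three quarters ≈ 2.29%.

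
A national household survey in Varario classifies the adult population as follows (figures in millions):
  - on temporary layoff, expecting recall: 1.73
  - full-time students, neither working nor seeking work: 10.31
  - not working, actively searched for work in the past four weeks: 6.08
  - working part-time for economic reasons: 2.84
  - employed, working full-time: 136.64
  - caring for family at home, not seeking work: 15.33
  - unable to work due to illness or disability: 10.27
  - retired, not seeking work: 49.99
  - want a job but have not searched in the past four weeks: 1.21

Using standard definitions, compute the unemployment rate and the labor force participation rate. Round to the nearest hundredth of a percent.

Employed = 2.84 + 136.64 = 139.48 million (anyone who worked, including part-time for economic reasons, counts as employed).
Unemployed = 1.73 + 6.08 = 7.81 million (jobless and actively searching, or on temporary layoff).
Labor force = 139.48 + 7.81 = 147.29 million.
Not in labor force = 10.31 + 15.33 + 10.27 + 49.99 + 1.21 = 87.11 million (those not working and not actively searching are outside the labor force — including those who want a job but have given up searching).
Civilian working-age population = 147.29 + 87.11 = 234.40 million.
Unemployment rate = 7.81 / 147.29 = 5.30%.
Labor force participation rate = 147.29 / 234.40 = 62.84%.

Unemployment rate ≈ 5.30%; labor force participation rate ≈ 62.84%.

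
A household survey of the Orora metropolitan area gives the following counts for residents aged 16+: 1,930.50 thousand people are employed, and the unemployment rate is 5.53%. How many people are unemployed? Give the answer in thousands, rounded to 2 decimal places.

Let U be the number unemployed. The labor force is E + U, and U/(E+U) = 0.0553.
So U = 0.0553 × 1,930.50 / (1 − 0.0553) = 106.7567 / 0.9447 ≈ 113.01 thousand.

About 113.01 thousand are unemployed.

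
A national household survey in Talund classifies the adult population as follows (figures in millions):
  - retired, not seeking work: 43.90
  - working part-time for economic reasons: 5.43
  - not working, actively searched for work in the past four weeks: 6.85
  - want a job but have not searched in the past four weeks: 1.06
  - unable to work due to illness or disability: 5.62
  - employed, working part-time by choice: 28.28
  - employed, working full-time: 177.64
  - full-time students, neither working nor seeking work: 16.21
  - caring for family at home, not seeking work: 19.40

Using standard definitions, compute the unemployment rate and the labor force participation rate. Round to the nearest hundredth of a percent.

Employed = 5.43 + 28.28 + 177.64 = 211.35 million (anyone who worked, including part-time for economic reasons, counts as employed).
Unemployed = 6.85 million.
Labor force = 211.35 + 6.85 = 218.20 million.
Not in labor force = 43.90 + 1.06 + 5.62 + 16.21 + 19.40 = 86.19 million (those not working and not actively searching are outside the labor force — including those who want a job but have given up searching).
Civilian working-age population = 218.20 + 86.19 = 304.39 million.
Unemployment rate = 6.85 / 218.20 = 3.14%.
Labor force participation rate = 218.20 / 304.39 = 71.68%.

Unemployment rate ≈ 3.14%; labor force participation rate ≈ 71.68%.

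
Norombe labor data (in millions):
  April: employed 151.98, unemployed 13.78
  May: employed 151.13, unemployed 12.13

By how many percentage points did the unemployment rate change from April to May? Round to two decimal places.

April: labor force = 151.98 + 13.78 = 165.76; u = 13.78/165.76 = 8.31%.
May: labor force = 151.13 + 12.13 = 163.26; u = 12.13/163.26 = 7.43%.
Change = 7.43% − 8.31% = −0.88 pp.

The unemployment rate changed by −0.88 percentage points.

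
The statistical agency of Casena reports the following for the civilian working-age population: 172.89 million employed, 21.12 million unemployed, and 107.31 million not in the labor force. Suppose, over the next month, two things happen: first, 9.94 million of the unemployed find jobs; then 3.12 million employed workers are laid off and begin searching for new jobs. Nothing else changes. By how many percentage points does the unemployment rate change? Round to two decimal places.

Initially, labor force = 172.89 + 21.12 = 194.01 million, so u = 21.12/194.01 = 10.89%.
After the first change, unemployed falls and employed rises by 9.94; labor force unchanged → E = 182.83, U = 11.18, labor force = 194.01 million.
After the second change, employed falls and unemployed rises by 3.12; labor force unchanged → E = 179.71, U = 14.30, labor force = 194.01 million.
New unemployment rate = 14.30 / 194.01 = 7.37%.
Change = 7.37% − 10.89% = −3.52 percentage points.

The unemployment rate changes by −3.52 percentage points.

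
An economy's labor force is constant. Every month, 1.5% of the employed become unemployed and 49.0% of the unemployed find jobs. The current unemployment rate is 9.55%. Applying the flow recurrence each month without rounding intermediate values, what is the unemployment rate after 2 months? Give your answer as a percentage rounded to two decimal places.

Unemployment rate after two months ≈ 4.58%.

With a fixed labor force, u_{t+1} = u_t + s·(1−u_t) − f·u_t = u_t·(1−s−f) + s.
Here 1−s−f = 0.495 and s = 0.015.
u_1 = 0.095500 × 0.495 + 0.015 = 0.062273.
u_2 = 0.062273 × 0.495 + 0.015 = 0.045825.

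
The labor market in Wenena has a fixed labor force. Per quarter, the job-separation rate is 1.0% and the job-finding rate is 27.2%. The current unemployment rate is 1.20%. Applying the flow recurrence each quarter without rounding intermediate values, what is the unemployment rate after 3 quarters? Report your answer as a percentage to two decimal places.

Unemployment rate after three quarters ≈ 2.68%.

With a fixed labor force, u_{t+1} = u_t + s·(1−u_t) − f·u_t = u_t·(1−s−f) + s.
Here 1−s−f = 0.718 and s = 0.010.
u_1 = 0.012000 × 0.718 + 0.010 = 0.018616.
u_2 = 0.018616 × 0.718 + 0.010 = 0.023366.
u_3 = 0.023366 × 0.718 + 0.010 = 0.026777.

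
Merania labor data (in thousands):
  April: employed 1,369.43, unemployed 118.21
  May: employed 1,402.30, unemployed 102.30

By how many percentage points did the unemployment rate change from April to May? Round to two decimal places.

April: labor force = 1,369.43 + 118.21 = 1,487.64; u = 118.21/1,487.64 = 7.95%.
May: labor force = 1,402.30 + 102.30 = 1,504.60; u = 102.30/1,504.60 = 6.80%.
Change = 6.80% − 7.95% = −1.15 pp.

The unemployment rate changed by −1.15 percentage points.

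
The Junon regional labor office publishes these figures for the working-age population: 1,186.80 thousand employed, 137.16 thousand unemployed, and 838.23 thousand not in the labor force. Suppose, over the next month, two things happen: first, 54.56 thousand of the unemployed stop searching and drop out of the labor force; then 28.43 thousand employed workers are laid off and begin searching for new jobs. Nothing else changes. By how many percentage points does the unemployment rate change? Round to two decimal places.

The unemployment rate changes by −1.61 percentage points.

Initially, labor force = 1,186.80 + 137.16 = 1,323.96 thousand, so u = 137.16/1,323.96 = 10.36%.
After the first change, unemployed and labor force both fall by 54.56 → E = 1,186.80, U = 82.60, labor force = 1,269.40 thousand.
After the second change, employed falls and unemployed rises by 28.43; labor force unchanged → E = 1,158.37, U = 111.03, labor force = 1,269.40 thousand.
New unemployment rate = 111.03 / 1,269.40 = 8.75%.
Change = 8.75% − 10.36% = −1.61 percentage points.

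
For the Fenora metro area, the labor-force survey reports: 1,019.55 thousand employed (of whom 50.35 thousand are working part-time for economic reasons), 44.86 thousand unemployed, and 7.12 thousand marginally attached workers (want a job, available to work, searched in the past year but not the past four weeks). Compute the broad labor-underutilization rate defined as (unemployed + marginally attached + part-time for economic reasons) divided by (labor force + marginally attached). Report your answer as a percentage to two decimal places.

Broad underutilization rate ≈ 9.55%.

Labor force = 1,019.55 + 44.86 = 1,064.41 thousand.
Numerator = 44.86 + 7.12 + 50.35 = 102.33 thousand.
Denominator = 1,064.41 + 7.12 = 1,071.53 thousand.
Broad rate = 102.33 / 1,071.53 = 9.55%.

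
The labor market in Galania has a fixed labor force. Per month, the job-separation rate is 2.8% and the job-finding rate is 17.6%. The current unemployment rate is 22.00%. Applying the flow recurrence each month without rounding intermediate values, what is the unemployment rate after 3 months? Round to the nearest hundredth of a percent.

Unemployment rate after three months ≈ 17.90%.

With a fixed labor force, u_{t+1} = u_t + s·(1−u_t) − f·u_t = u_t·(1−s−f) + s.
Here 1−s−f = 0.796 and s = 0.028.
u_1 = 0.220000 × 0.796 + 0.028 = 0.203120.
u_2 = 0.203120 × 0.796 + 0.028 = 0.189684.
u_3 = 0.189684 × 0.796 + 0.028 = 0.178988.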